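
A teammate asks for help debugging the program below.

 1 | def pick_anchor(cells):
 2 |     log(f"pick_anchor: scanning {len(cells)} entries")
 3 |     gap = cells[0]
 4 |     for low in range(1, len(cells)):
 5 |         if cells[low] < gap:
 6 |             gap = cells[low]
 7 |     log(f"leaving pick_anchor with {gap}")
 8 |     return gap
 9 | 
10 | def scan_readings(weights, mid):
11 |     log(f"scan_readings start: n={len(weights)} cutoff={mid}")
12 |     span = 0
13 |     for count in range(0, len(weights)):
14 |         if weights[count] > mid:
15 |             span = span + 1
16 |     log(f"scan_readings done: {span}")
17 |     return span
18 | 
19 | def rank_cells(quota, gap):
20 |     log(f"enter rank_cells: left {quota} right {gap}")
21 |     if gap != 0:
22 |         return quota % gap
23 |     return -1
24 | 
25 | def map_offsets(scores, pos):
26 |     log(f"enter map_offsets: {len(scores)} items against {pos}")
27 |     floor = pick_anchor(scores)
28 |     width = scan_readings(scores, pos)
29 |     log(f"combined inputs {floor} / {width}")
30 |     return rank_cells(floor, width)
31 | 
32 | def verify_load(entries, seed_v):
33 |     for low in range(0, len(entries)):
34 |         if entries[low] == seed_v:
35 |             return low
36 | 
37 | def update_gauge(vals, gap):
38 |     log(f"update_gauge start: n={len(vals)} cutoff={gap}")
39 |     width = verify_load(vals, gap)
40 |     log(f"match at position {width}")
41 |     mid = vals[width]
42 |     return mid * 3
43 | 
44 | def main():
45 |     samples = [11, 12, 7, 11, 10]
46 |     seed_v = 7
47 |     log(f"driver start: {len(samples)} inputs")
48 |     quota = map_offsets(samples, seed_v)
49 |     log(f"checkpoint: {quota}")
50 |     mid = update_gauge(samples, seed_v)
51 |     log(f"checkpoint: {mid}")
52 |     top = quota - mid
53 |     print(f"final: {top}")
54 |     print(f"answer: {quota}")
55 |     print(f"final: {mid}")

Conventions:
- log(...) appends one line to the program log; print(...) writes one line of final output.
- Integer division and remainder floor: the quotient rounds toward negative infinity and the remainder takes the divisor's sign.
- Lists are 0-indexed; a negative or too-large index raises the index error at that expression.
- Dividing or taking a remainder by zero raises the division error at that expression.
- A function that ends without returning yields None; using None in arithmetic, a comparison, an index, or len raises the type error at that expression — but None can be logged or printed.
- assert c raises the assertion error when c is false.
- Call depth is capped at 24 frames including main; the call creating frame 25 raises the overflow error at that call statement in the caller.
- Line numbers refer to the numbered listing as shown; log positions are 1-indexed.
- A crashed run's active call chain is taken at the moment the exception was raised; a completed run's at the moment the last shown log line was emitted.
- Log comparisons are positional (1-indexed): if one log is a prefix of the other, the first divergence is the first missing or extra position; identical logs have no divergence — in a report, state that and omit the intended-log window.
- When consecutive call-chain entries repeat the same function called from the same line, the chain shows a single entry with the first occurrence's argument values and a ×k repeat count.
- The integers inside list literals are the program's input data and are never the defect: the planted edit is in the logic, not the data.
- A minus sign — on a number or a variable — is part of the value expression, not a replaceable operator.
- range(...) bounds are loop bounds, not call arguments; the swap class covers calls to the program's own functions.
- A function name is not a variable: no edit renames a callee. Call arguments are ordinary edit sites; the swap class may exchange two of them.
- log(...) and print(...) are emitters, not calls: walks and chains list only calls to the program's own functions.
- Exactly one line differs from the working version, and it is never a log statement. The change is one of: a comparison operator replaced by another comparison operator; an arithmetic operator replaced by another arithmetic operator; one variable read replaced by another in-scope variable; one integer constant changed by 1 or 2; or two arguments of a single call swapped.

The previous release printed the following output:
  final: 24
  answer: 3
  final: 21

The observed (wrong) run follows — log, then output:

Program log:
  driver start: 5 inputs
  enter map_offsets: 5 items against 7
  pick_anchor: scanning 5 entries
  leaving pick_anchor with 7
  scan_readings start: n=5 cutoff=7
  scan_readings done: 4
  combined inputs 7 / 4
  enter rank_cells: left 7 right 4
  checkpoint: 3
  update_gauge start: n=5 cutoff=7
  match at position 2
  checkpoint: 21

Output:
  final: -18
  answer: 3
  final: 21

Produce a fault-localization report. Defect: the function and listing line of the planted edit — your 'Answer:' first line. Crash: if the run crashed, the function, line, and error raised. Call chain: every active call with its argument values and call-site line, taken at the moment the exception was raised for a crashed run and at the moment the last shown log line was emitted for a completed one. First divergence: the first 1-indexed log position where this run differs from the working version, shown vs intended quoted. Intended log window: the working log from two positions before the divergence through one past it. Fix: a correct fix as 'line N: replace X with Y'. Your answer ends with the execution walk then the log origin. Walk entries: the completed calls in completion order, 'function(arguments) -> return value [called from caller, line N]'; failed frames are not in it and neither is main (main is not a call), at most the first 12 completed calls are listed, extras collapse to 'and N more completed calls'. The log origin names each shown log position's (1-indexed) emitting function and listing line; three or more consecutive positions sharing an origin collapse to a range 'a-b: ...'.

Answer: the defect is in main at line 52.
Key fact: Every logged value matches the working version; the printed result is what differs.
Call chain: main.
First divergence: none (the log streams are identical).
Execution walk:
  pick_anchor([11, 12, 7, 11, 10]) -> 7  [called from map_offsets, line 27]
  scan_readings([11, 12, 7, 11, 10], 7) -> 4  [called from map_offsets, line 28]
  rank_cells(7, 4) -> 3  [called from map_offsets, line 30]
  map_offsets([11, 12, 7, 11, 10], 7) -> 3  [called from main, line 48]
  verify_load([11, 12, 7, 11, 10], 7) -> 2  [called from update_gauge, line 39]
  update_gauge([11, 12, 7, 11, 10], 7) -> 21  [called from main, line 50]
Log line origins:
  1: logged in main at line 47
  2: logged in map_offsets at line 26
  3: logged in pick_anchor at line 2
  4: logged in pick_anchor at line 7
  5: logged in scan_readings at line 11
  6: logged in scan_readings at line 16
  7: logged in map_offsets at line 29
  8: logged in rank_cells at line 20
  9: logged in main at line 49
  10: logged in update_gauge at line 38
  11: logged in update_gauge at line 40
  12: logged in main at line 51
A correct fix: line 52: replace `-` with `+`.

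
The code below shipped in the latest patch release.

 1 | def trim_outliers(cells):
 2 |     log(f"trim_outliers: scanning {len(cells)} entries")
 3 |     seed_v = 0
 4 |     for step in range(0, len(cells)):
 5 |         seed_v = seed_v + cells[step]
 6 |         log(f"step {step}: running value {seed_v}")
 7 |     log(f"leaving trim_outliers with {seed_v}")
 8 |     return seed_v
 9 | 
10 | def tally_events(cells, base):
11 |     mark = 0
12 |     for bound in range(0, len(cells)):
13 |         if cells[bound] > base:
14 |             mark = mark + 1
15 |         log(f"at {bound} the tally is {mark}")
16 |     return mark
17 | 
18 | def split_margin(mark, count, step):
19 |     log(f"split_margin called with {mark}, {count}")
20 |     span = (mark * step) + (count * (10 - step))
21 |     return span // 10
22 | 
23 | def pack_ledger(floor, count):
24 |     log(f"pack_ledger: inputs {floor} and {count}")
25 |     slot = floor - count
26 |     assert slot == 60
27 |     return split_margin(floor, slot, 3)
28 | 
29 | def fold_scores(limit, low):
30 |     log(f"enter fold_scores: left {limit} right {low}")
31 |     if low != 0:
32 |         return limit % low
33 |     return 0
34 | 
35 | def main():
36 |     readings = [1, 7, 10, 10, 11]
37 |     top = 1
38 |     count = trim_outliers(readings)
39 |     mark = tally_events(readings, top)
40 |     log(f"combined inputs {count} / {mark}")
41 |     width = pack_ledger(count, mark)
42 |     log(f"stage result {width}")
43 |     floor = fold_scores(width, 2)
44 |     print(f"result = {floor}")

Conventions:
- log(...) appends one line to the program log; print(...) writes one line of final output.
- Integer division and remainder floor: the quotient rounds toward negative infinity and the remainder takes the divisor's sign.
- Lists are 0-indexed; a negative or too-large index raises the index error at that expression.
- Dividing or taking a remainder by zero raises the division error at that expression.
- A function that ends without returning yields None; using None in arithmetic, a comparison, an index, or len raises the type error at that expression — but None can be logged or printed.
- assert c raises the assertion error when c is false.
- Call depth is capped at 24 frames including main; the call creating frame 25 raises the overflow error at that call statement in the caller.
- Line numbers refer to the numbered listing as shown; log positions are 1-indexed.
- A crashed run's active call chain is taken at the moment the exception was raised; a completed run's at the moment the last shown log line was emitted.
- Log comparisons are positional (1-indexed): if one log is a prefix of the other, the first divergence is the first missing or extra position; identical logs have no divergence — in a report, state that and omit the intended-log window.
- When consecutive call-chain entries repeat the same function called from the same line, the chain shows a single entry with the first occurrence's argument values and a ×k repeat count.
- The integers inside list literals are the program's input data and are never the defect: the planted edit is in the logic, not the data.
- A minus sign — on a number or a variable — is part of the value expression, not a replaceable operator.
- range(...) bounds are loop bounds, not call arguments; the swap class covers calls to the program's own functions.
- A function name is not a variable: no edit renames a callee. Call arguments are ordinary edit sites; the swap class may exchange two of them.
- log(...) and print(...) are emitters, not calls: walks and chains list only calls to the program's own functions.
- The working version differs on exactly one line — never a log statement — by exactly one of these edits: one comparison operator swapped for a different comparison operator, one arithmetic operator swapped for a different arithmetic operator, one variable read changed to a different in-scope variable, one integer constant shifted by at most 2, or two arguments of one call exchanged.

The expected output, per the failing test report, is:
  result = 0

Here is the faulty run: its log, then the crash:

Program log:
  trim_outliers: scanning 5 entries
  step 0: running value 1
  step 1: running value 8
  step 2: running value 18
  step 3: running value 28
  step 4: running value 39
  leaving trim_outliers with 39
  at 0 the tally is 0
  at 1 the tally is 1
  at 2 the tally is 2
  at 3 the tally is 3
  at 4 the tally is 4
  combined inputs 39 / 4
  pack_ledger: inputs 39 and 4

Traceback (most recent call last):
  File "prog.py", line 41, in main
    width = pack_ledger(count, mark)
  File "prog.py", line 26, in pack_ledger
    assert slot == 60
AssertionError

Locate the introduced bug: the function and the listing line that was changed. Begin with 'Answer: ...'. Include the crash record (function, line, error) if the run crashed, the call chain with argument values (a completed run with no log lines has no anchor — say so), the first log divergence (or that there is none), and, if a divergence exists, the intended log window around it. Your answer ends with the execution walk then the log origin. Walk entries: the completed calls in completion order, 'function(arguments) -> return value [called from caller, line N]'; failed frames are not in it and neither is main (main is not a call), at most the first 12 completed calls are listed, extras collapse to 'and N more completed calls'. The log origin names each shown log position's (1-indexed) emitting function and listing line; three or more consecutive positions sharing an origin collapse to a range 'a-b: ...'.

Answer: the defect is in pack_ledger at line 26.
Key fact: The log ends early — 14 lines, where the working version next logs 'split_margin called with 39, 35'.
Crash: pack_ledger, line 26, AssertionError.
Call chain: main -> pack_ledger(39, 4) (called at line 41).
First divergence: position 15; the shown log stops at 14 lines while the working version next logs 'split_margin called with 39, 35'.
Intended log window:
  13: combined inputs 39 / 4
  14: pack_ledger: inputs 39 and 4
  15: split_margin called with 39, 35
  16: stage result 36
Execution walk:
  trim_outliers([1, 7, 10, 10, 11]) -> 39  [called from main, line 38]
  tally_events([1, 7, 10, 10, 11], 1) -> 4  [called from main, line 39]
Log origins:
  1: emitted by trim_outliers (line 2)
  2-6: emitted by trim_outliers (line 6)
  7: emitted by trim_outliers (line 7)
  8-12: emitted by tally_events (line 15)
  13: emitted by main (line 40)
  14: emitted by pack_ledger (line 24)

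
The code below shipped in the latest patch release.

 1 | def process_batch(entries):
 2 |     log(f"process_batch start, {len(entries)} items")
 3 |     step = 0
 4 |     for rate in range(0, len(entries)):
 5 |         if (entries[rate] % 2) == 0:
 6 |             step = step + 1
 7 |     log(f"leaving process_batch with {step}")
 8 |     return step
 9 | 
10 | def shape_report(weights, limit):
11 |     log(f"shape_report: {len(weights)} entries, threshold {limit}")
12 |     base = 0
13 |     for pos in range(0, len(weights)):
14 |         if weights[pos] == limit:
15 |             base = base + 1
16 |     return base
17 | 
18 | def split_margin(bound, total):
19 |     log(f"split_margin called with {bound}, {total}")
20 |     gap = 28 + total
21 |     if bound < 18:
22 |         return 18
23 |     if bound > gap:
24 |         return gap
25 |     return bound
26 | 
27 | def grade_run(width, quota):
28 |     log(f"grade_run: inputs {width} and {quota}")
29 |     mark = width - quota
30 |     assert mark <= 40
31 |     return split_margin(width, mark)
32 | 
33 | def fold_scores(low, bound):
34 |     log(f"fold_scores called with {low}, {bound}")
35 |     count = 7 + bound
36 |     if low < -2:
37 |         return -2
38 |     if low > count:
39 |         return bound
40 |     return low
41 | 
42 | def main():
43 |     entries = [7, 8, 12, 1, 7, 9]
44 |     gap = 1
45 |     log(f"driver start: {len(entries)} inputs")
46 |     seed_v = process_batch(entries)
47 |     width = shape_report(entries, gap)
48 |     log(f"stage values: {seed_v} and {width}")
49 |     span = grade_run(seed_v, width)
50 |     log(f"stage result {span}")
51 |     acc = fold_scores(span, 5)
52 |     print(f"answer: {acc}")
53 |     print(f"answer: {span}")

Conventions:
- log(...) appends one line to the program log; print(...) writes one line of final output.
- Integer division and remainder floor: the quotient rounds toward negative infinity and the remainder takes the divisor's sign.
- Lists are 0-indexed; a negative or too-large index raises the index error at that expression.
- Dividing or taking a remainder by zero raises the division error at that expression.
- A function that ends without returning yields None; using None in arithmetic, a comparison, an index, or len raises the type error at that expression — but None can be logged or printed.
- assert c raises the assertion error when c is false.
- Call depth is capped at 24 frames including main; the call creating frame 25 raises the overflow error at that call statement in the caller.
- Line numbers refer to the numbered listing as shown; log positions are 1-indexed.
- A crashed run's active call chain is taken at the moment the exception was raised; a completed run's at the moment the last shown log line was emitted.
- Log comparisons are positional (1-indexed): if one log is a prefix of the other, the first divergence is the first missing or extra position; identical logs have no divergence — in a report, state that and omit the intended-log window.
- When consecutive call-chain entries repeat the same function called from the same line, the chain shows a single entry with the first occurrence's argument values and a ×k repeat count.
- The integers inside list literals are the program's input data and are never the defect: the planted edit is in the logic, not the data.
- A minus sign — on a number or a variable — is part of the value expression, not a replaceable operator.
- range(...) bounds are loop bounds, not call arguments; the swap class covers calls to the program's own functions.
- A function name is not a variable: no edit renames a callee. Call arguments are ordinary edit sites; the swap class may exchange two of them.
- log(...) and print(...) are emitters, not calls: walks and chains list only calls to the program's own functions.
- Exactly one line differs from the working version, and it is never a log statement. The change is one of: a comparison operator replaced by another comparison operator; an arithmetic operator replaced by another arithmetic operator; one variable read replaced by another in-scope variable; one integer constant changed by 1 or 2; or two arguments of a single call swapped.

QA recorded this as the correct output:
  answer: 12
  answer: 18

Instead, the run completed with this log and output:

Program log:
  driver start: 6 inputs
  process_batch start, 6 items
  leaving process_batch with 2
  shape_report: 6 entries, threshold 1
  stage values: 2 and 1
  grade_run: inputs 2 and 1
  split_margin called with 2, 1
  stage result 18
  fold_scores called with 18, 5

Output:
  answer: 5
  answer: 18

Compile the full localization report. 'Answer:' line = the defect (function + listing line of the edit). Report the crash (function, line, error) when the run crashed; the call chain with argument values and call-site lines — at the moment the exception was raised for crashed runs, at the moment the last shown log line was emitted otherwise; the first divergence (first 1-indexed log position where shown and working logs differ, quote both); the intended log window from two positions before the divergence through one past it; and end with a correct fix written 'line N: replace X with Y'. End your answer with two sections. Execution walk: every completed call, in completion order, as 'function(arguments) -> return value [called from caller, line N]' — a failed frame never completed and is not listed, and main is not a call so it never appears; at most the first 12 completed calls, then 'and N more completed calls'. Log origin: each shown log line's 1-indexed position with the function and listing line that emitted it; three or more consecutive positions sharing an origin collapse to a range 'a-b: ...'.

Answer: the defect is in fold_scores at line 39.
The tell: No log line changed; the fault shows up purely in the output.
Call chain: main -> fold_scores(18, 5) (called at line 51).
First divergence: there is none — every log position agrees.
Execution walk:
  process_batch([7, 8, 12, 1, 7, 9]) -> 2  [called from main, line 46]
  shape_report([7, 8, 12, 1, 7, 9], 1) -> 1  [called from main, line 47]
  split_margin(2, 1) -> 18  [called from grade_run, line 31]
  grade_run(2, 1) -> 18  [called from main, line 49]
  fold_scores(18, 5) -> 5  [called from main, line 51]
Log origins:
  1: from main, line 45
  2: from process_batch, line 2
  3: from process_batch, line 7
  4: from shape_report, line 11
  5: from main, line 48
  6: from grade_run, line 28
  7: from split_margin, line 19
  8: from main, line 50
  9: from fold_scores, line 34
A correct fix: line 39: replace `bound` with `count`.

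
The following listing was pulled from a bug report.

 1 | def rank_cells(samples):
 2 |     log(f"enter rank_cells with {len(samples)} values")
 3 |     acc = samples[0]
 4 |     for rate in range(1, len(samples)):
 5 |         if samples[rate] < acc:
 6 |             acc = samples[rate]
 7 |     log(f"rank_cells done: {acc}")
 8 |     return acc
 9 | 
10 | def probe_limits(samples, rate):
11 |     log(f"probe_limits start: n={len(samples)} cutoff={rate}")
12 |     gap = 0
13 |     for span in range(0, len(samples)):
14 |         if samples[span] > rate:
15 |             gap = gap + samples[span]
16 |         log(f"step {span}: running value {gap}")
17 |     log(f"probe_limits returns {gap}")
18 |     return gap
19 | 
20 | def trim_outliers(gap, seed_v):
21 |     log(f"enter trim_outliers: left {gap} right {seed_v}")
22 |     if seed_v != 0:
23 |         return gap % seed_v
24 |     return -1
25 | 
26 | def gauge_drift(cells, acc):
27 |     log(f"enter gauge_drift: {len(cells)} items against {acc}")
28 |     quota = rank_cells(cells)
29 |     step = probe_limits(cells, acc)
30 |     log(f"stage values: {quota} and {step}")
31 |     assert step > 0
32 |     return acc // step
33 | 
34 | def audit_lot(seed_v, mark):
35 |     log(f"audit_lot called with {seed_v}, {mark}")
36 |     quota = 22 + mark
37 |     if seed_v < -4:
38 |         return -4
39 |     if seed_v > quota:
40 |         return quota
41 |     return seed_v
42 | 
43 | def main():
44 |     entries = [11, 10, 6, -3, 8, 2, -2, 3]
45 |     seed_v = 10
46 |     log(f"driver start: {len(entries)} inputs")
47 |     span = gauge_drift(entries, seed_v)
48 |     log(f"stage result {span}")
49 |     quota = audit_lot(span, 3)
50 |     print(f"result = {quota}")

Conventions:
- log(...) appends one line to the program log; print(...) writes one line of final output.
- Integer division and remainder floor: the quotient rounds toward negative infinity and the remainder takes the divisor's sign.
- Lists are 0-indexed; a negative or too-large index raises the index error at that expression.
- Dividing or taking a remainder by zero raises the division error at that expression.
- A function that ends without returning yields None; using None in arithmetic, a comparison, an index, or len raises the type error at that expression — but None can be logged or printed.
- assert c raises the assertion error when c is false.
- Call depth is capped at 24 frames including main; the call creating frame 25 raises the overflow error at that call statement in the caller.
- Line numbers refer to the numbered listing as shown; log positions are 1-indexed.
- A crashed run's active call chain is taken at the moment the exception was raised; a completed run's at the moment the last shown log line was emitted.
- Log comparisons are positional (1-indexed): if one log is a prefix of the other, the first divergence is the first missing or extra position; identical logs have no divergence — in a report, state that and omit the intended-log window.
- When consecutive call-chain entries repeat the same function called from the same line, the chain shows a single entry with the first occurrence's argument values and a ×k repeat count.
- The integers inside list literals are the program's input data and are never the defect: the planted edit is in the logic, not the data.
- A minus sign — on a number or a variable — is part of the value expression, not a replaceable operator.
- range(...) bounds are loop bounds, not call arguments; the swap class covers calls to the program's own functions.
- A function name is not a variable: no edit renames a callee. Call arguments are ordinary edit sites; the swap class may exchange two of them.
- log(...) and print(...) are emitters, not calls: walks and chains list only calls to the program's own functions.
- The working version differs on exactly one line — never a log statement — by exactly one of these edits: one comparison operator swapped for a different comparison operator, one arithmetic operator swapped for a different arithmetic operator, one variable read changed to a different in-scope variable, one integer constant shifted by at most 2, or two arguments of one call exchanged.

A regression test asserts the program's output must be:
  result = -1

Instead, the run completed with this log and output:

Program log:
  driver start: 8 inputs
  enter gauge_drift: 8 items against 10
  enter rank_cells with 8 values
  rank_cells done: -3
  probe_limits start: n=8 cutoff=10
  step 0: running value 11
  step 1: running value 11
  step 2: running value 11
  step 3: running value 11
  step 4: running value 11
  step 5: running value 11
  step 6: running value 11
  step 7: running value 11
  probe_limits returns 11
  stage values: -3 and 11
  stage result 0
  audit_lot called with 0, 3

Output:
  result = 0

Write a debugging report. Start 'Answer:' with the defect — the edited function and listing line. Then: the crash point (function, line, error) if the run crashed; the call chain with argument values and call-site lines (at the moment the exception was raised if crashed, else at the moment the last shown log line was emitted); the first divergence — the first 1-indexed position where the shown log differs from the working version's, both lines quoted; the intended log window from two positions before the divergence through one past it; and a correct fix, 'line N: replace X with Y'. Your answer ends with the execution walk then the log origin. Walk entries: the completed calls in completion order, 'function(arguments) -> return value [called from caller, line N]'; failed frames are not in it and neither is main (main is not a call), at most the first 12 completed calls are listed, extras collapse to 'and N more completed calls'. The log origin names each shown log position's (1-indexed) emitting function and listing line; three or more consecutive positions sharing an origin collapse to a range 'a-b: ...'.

Answer: the defect is in gauge_drift at line 32.
Core observation: At log position 16 the runs split — shown 'stage result 0', but the working version logs 'stage result -1'.
Call chain: main -> audit_lot(0, 3) (called at line 49).
First divergence: position 16 — shown 'stage result 0', intended 'stage result -1'.
Intended log window:
  14: probe_limits returns 11
  15: stage values: -3 and 11
  16: stage result -1
  17: audit_lot called with -1, 3
Execution walk:
  rank_cells([11, 10, 6, -3, 8, 2, -2, 3]) -> -3  [called from gauge_drift, line 28]
  probe_limits([11, 10, 6, -3, 8, 2, -2, 3], 10) -> 11  [called from gauge_drift, line 29]
  gauge_drift([11, 10, 6, -3, 8, 2, -2, 3], 10) -> 0  [called from main, line 47]
  audit_lot(0, 3) -> 0  [called from main, line 49]
Log origins:
  1: logged in main at line 46
  2: logged in gauge_drift at line 27
  3: logged in rank_cells at line 2
  4: logged in rank_cells at line 7
  5: logged in probe_limits at line 11
  6-13: logged in probe_limits at line 16
  14: logged in probe_limits at line 17
  15: logged in gauge_drift at line 30
  16: logged in main at line 48
  17: logged in audit_lot at line 35
A correct fix: line 32: replace `acc` with `quota`.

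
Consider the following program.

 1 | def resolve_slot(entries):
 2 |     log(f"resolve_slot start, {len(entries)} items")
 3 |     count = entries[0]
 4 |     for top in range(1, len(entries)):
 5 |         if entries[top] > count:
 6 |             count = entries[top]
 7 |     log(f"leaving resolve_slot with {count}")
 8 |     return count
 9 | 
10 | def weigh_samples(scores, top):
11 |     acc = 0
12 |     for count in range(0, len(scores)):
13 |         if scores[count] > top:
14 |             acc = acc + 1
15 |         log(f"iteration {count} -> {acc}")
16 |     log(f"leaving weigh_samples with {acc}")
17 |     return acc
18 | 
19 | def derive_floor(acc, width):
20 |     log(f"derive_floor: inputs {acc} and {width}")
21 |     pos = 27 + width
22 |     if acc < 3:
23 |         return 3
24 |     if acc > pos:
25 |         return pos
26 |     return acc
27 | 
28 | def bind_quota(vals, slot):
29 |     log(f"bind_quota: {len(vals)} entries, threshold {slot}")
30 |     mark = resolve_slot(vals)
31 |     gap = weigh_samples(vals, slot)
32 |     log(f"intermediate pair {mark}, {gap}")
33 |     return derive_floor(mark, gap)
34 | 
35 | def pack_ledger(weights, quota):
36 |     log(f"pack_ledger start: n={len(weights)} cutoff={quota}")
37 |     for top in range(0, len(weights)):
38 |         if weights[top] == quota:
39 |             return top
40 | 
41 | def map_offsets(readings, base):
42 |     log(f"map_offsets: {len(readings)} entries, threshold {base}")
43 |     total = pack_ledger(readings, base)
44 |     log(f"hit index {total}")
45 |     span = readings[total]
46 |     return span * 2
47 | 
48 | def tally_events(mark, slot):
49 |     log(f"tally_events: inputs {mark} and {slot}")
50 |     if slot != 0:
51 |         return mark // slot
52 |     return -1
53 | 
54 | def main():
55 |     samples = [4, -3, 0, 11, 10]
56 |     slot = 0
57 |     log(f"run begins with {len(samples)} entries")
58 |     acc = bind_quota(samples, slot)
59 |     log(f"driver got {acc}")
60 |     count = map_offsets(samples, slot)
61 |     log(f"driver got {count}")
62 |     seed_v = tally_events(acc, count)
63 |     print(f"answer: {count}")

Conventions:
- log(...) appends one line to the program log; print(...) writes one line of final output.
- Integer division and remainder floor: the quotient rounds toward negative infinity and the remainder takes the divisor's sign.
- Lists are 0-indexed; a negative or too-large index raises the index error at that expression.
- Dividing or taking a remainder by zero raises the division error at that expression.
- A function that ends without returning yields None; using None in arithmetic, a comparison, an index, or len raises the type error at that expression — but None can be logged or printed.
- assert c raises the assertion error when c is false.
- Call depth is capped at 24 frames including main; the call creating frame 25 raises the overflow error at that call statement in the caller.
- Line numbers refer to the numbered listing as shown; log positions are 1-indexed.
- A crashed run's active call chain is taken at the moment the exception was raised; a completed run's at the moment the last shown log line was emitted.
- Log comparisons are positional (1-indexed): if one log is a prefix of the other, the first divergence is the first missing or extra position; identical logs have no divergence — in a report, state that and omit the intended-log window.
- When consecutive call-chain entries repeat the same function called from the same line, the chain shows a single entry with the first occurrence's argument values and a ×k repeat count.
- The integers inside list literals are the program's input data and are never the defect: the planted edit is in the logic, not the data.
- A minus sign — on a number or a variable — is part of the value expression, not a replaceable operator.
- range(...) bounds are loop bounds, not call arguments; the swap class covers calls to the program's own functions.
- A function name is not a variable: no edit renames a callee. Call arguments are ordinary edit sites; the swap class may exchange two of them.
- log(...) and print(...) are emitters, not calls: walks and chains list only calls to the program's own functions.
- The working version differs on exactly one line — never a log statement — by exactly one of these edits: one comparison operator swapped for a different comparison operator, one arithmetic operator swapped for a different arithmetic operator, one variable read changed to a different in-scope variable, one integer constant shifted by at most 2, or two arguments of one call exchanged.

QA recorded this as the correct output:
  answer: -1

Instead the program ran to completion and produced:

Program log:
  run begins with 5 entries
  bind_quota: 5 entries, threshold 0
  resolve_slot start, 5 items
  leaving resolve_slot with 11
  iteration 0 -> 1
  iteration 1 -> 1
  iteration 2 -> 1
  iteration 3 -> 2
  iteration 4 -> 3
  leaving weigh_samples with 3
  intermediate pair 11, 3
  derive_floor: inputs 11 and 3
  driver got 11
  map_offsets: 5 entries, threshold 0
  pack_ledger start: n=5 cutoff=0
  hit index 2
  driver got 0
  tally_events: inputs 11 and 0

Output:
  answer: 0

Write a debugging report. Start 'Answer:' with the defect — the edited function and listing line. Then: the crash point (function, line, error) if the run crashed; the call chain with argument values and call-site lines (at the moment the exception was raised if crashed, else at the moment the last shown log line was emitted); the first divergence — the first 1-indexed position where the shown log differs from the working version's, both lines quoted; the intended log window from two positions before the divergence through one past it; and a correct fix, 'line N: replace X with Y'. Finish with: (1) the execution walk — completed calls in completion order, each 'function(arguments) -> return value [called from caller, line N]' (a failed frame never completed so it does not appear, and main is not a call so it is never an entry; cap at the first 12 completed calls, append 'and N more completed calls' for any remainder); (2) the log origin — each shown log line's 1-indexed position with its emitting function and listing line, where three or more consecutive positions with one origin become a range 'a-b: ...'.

Answer: the defect is in main at line 63.
The tell: Every logged value matches the working version; the printed result is what differs.
Call chain: main -> tally_events(11, 0) (called at line 62).
First divergence: none (the log streams are identical).
Execution walk:
  resolve_slot([4, -3, 0, 11, 10]) -> 11  [called from bind_quota, line 30]
  weigh_samples([4, -3, 0, 11, 10], 0) -> 3  [called from bind_quota, line 31]
  derive_floor(11, 3) -> 11  [called from bind_quota, line 33]
  bind_quota([4, -3, 0, 11, 10], 0) -> 11  [called from main, line 58]
  pack_ledger([4, -3, 0, 11, 10], 0) -> 2  [called from map_offsets, line 43]
  map_offsets([4, -3, 0, 11, 10], 0) -> 0  [called from main, line 60]
  tally_events(11, 0) -> -1  [called from main, line 62]
Origin of each log line:
  1: from main, line 57
  2: from bind_quota, line 29
  3: from resolve_slot, line 2
  4: from resolve_slot, line 7
  5-9: from weigh_samples, line 15
  10: from weigh_samples, line 16
  11: from bind_quota, line 32
  12: from derive_floor, line 20
  13: from main, line 59
  14: from map_offsets, line 42
  15: from pack_ledger, line 36
  16: from map_offsets, line 44
  17: from main, line 61
  18: from tally_events, line 49
A correct fix: line 63: replace `count` with `seed_v`.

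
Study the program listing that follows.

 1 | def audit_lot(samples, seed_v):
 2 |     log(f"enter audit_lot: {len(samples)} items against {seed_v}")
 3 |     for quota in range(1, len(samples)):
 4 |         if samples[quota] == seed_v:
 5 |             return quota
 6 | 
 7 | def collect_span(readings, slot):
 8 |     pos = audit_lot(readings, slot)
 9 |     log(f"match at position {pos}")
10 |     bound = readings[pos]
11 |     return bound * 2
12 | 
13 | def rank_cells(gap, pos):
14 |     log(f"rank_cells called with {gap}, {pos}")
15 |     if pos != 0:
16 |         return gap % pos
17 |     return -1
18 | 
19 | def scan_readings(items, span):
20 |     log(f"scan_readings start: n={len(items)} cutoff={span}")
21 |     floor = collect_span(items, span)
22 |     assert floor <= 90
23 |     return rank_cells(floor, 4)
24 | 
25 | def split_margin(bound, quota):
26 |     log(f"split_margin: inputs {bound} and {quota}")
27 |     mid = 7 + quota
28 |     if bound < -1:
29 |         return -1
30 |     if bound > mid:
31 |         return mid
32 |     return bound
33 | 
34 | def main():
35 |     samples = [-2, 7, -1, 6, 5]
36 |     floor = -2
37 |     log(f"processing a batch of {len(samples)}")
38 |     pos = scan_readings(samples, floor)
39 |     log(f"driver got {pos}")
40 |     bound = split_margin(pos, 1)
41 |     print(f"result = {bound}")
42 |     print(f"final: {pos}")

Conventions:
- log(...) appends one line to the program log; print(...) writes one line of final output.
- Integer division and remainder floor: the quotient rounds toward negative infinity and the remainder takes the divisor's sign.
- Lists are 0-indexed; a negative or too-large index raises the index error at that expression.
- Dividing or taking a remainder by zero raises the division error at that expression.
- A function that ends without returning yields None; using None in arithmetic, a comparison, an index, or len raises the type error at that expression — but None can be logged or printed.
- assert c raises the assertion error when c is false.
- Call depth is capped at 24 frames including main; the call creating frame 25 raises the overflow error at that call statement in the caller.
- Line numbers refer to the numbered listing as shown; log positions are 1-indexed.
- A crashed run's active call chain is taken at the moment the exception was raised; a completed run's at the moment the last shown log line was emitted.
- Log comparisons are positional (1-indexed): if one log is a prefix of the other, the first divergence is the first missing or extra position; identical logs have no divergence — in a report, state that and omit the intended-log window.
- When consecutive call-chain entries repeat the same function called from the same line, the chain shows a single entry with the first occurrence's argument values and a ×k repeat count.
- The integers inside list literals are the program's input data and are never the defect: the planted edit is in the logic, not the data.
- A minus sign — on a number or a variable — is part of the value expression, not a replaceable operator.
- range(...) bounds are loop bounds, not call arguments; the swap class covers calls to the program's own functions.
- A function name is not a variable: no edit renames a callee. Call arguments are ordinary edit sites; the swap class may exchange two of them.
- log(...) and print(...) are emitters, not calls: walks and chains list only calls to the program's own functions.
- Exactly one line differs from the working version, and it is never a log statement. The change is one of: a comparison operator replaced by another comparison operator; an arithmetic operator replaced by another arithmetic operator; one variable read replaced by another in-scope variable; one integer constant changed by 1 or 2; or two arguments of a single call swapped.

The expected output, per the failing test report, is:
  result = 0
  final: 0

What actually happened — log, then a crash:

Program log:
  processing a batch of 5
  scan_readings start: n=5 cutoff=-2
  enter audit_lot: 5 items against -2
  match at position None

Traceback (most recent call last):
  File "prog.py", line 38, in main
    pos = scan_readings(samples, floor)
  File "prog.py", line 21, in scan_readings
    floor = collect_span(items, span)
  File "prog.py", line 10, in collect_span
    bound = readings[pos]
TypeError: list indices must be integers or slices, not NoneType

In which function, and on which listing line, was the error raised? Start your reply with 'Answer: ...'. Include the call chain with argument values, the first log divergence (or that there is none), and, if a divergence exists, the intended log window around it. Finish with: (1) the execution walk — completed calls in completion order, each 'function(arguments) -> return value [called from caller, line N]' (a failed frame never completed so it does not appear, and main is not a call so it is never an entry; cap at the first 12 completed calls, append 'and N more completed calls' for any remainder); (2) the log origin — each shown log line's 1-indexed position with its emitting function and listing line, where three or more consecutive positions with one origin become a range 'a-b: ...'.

Answer: the error was raised in collect_span, line 10.
Key observation: The earliest visible damage is log position 4 — 'match at position None' rather than the intended 'match at position 0'.
Call chain: main -> scan_readings([-2, 7, -1, 6, 5], -2) (called at line 38) -> collect_span([-2, 7, -1, 6, 5], -2) (called at line 21).
First divergence: position 4; shown 'match at position None' vs intended 'match at position 0'.
Intended log window:
  2: scan_readings start: n=5 cutoff=-2
  3: enter audit_lot: 5 items against -2
  4: match at position 0
  5: rank_cells called with -4, 4
Execution walk:
  audit_lot([-2, 7, -1, 6, 5], -2) -> None  [called from collect_span, line 8]
Log origin:
  1: logged in main at line 37
  2: logged in scan_readings at line 20
  3: logged in audit_lot at line 2
  4: logged in collect_span at line 9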